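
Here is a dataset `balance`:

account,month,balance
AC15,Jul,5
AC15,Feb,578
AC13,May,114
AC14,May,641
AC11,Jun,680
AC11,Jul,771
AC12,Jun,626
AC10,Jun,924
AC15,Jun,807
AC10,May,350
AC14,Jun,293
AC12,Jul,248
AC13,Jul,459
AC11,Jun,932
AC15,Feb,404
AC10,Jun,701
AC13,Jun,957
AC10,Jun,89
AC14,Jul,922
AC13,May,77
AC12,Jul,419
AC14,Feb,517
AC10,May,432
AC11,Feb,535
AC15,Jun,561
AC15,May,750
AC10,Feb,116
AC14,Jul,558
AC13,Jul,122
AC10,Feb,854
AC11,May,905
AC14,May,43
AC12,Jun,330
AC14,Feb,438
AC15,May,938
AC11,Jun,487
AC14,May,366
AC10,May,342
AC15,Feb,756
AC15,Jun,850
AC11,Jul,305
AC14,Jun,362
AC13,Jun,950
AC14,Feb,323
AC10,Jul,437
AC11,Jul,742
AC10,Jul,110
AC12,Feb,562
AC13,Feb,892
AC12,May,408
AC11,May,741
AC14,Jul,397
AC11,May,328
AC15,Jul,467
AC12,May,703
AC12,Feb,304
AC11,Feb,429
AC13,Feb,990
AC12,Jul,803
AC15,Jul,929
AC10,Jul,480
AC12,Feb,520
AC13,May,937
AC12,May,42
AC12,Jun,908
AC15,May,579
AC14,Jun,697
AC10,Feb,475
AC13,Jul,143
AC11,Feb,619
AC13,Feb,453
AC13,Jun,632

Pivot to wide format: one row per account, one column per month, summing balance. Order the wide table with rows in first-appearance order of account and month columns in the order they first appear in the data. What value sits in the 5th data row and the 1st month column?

1470

With rows in first-appearance order of account, row 5 is account=AC12. month columns in first-appearance order: Jul, Feb, May, Jun; column 1 is Jul.
Long rows with account=AC12, month=Jul: 248 + 419 + 803 = 1470.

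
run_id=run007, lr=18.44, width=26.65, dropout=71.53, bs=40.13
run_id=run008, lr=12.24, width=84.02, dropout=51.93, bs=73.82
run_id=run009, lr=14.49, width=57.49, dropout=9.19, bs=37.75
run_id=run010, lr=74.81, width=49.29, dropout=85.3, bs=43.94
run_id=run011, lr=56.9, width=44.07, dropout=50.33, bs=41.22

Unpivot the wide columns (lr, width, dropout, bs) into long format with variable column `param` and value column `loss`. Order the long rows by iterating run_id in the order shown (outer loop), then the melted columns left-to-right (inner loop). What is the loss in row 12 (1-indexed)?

37.75

20 rows total (5 × 4). Row 12: index ⌊(12-1)/4⌋ = 2 into run_id → run009; (12-1) mod 4 = 3 into the melted columns → bs.
So row 12 is (run009, bs, 37.75); loss = 37.75.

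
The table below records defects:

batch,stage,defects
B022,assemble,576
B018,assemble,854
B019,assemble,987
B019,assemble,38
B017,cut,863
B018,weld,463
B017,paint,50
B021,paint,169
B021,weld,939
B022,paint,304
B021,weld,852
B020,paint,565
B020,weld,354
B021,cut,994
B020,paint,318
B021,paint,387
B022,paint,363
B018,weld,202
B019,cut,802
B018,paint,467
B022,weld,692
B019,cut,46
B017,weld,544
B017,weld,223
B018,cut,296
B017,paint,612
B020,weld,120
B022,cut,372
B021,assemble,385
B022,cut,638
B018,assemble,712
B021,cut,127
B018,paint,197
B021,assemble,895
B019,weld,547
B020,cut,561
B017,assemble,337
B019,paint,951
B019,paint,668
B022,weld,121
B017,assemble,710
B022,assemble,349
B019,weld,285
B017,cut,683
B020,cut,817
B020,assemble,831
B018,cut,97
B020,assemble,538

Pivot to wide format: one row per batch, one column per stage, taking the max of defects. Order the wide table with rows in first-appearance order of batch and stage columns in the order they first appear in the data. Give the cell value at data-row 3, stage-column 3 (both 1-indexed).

547

With rows in first-appearance order of batch, row 3 is batch=B019. stage columns in first-appearance order: assemble, cut, weld, paint; column 3 is weld.
Long rows with batch=B019, stage=weld: max(547, 285) = 547.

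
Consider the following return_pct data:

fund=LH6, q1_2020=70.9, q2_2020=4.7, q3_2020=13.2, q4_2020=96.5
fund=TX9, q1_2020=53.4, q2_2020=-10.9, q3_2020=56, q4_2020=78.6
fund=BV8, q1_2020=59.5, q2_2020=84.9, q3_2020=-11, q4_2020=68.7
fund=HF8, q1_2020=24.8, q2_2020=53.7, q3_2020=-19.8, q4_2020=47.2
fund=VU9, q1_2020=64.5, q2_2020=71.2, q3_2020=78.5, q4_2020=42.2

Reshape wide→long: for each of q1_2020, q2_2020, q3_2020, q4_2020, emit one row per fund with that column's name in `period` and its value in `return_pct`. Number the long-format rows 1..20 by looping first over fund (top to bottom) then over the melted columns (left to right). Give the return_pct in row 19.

20 rows total (5 × 4). Row 19: index ⌊(19-1)/4⌋ = 4 into fund → VU9; (19-1) mod 4 = 2 into the melted columns → q3_2020.
So row 19 is (VU9, q3_2020, 78.5); return_pct = 78.5.

78.5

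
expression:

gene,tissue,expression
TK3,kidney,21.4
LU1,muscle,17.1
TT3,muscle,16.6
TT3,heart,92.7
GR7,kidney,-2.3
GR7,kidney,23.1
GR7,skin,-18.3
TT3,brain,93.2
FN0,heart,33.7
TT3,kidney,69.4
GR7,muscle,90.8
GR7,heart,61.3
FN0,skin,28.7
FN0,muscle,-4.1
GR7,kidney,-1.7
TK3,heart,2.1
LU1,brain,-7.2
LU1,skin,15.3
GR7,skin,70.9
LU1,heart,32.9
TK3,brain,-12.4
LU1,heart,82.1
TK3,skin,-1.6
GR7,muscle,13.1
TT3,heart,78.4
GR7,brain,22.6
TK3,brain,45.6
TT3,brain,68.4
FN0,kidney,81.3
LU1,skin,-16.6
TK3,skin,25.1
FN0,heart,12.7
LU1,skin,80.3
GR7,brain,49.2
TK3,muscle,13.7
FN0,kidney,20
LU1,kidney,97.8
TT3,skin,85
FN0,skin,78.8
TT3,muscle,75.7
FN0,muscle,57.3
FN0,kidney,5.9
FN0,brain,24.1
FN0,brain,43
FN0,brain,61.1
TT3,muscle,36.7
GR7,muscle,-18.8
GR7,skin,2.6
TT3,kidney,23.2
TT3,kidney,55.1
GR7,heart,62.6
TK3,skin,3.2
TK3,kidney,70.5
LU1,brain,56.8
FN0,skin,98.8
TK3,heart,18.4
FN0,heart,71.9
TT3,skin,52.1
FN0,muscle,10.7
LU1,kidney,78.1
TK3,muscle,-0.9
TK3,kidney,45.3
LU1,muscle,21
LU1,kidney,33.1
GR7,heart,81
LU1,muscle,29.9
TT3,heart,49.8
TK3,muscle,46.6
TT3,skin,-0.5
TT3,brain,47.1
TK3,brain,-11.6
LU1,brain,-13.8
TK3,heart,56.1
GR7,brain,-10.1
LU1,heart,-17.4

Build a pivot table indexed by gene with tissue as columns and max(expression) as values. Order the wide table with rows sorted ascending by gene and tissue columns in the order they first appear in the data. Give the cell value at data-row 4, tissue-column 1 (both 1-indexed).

70.5

With rows sorted ascending by gene, row 4 is gene=TK3. tissue columns in first-appearance order: kidney, muscle, heart, skin, brain; column 1 is kidney.
Long rows with gene=TK3, tissue=kidney: max(21.4, 70.5, 45.3) = 70.5.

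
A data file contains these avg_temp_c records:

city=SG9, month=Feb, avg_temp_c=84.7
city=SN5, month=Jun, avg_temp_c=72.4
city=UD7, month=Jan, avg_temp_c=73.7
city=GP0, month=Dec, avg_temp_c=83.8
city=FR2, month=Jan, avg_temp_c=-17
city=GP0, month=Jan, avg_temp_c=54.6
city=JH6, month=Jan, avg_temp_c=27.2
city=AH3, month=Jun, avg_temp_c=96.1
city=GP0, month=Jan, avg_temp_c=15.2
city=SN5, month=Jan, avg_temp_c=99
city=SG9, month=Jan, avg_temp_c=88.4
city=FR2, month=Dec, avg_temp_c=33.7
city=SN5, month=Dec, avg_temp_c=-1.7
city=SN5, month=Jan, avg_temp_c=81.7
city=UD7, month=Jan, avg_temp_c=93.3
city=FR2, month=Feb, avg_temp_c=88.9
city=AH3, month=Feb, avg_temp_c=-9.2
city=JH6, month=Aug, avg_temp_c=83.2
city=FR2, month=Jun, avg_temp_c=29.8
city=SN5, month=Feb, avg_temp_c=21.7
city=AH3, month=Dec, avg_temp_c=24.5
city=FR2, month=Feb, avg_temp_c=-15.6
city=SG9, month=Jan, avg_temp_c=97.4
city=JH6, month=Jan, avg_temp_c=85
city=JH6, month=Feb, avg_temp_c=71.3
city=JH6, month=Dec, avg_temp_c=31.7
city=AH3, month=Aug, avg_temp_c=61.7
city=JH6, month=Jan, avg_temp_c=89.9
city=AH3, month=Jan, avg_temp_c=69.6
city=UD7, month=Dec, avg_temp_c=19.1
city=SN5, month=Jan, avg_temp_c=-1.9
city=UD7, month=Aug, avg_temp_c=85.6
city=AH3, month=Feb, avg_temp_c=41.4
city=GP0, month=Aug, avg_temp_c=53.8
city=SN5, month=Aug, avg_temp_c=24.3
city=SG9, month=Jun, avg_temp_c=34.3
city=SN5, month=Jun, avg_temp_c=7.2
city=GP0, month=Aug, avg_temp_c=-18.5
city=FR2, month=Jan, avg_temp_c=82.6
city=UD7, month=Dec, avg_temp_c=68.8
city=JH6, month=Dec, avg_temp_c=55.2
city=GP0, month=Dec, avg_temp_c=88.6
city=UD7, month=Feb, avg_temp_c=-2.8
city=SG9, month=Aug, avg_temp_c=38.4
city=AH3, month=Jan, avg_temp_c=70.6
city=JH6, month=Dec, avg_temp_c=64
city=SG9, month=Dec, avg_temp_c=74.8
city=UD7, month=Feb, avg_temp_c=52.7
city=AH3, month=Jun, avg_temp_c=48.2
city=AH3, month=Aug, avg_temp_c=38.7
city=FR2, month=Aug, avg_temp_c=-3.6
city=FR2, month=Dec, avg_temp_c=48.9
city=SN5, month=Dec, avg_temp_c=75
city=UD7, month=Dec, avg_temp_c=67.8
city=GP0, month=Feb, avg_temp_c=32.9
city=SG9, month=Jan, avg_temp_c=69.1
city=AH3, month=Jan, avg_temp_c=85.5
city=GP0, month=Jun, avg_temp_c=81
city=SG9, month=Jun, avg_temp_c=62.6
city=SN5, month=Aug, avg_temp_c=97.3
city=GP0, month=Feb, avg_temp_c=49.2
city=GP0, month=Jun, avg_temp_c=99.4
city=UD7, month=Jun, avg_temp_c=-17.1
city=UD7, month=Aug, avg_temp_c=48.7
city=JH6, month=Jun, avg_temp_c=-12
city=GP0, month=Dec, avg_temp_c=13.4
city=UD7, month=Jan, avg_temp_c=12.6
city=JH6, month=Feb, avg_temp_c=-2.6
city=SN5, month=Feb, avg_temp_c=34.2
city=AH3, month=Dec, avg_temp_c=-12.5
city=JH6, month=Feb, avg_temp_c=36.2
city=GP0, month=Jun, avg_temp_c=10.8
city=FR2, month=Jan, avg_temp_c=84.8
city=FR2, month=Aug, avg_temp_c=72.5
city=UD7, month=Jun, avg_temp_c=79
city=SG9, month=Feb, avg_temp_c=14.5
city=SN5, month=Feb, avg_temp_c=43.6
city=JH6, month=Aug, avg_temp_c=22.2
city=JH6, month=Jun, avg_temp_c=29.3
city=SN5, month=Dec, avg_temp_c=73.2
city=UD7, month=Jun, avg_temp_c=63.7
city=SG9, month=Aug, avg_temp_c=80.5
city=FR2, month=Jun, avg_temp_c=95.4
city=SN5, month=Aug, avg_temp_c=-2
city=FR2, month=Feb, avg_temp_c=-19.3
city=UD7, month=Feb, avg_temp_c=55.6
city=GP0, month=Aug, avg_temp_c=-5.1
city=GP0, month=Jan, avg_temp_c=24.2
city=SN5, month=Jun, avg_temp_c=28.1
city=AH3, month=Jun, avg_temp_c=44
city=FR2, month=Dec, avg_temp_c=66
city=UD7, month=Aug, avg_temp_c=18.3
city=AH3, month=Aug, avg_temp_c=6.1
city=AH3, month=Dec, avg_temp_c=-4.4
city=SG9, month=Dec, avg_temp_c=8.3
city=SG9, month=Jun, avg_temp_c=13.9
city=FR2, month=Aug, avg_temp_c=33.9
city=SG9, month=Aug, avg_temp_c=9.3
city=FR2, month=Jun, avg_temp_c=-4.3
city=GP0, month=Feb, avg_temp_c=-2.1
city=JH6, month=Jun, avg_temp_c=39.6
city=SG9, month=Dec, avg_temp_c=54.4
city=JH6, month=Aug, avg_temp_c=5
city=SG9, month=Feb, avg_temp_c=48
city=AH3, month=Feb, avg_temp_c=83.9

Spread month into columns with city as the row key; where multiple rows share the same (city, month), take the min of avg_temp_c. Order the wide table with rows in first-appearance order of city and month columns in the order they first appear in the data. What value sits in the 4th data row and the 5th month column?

-18.5

With rows in first-appearance order of city, row 4 is city=GP0. month columns in first-appearance order: Feb, Jun, Jan, Dec, Aug; column 5 is Aug.
Long rows with city=GP0, month=Aug: min(53.8, -18.5, -5.1) = -18.5.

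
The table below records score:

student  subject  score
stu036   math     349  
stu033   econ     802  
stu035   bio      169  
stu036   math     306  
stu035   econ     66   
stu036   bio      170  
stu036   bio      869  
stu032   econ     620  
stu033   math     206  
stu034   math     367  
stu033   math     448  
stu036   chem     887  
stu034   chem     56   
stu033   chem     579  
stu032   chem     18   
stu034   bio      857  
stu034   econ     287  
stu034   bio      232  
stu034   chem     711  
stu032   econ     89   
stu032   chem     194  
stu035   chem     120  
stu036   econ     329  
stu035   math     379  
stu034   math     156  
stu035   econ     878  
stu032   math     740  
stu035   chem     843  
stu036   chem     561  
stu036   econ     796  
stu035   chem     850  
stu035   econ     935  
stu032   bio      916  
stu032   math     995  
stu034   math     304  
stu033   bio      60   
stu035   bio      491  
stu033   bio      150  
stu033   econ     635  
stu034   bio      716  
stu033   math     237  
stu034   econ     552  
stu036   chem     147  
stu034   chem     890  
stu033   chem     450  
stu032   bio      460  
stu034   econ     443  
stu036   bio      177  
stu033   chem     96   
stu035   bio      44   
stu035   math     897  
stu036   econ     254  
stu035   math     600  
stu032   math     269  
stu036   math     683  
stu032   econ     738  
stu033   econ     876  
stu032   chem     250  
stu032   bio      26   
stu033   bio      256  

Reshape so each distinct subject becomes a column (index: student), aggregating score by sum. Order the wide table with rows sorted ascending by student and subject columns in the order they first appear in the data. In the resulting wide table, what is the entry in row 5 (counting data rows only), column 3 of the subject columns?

1216

With rows sorted ascending by student, row 5 is student=stu036. subject columns in first-appearance order: math, econ, bio, chem; column 3 is bio.
Long rows with student=stu036, subject=bio: 170 + 869 + 177 = 1216.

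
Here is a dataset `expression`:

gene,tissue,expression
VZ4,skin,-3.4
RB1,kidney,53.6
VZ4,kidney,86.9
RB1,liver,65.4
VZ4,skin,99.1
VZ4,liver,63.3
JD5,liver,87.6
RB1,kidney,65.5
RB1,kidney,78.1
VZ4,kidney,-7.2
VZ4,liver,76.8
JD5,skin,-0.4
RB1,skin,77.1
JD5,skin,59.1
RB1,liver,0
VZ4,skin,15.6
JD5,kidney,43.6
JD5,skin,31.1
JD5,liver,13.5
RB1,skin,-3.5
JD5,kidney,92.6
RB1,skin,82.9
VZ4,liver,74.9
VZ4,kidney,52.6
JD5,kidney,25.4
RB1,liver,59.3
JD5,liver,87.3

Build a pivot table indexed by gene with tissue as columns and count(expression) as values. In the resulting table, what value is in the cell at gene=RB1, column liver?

3

Rows with gene=RB1 and tissue=liver: expression values are 65.4, 0, 59.3.
3 rows match — count = 3.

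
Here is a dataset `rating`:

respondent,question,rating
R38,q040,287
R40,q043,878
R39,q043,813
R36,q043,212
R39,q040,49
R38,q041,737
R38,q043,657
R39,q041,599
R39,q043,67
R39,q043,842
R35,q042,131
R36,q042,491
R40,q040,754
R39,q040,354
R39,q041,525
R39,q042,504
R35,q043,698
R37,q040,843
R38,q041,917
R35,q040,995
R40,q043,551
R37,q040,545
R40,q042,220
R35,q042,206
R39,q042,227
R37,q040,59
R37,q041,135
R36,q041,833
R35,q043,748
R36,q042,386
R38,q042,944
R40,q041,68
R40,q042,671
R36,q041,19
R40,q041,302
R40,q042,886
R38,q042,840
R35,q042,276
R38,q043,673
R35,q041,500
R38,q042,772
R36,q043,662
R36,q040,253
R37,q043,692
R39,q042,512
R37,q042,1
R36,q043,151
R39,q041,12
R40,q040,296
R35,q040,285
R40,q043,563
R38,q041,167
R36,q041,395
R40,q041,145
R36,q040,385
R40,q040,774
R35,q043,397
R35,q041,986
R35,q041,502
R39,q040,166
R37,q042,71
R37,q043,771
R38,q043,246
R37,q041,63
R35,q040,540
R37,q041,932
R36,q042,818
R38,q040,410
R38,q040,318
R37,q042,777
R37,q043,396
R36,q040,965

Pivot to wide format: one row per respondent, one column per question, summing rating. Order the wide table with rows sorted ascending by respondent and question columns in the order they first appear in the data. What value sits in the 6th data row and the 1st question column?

1824

With rows sorted ascending by respondent, row 6 is respondent=R40. question columns in first-appearance order: q040, q043, q041, q042; column 1 is q040.
Long rows with respondent=R40, question=q040: 754 + 296 + 774 = 1824.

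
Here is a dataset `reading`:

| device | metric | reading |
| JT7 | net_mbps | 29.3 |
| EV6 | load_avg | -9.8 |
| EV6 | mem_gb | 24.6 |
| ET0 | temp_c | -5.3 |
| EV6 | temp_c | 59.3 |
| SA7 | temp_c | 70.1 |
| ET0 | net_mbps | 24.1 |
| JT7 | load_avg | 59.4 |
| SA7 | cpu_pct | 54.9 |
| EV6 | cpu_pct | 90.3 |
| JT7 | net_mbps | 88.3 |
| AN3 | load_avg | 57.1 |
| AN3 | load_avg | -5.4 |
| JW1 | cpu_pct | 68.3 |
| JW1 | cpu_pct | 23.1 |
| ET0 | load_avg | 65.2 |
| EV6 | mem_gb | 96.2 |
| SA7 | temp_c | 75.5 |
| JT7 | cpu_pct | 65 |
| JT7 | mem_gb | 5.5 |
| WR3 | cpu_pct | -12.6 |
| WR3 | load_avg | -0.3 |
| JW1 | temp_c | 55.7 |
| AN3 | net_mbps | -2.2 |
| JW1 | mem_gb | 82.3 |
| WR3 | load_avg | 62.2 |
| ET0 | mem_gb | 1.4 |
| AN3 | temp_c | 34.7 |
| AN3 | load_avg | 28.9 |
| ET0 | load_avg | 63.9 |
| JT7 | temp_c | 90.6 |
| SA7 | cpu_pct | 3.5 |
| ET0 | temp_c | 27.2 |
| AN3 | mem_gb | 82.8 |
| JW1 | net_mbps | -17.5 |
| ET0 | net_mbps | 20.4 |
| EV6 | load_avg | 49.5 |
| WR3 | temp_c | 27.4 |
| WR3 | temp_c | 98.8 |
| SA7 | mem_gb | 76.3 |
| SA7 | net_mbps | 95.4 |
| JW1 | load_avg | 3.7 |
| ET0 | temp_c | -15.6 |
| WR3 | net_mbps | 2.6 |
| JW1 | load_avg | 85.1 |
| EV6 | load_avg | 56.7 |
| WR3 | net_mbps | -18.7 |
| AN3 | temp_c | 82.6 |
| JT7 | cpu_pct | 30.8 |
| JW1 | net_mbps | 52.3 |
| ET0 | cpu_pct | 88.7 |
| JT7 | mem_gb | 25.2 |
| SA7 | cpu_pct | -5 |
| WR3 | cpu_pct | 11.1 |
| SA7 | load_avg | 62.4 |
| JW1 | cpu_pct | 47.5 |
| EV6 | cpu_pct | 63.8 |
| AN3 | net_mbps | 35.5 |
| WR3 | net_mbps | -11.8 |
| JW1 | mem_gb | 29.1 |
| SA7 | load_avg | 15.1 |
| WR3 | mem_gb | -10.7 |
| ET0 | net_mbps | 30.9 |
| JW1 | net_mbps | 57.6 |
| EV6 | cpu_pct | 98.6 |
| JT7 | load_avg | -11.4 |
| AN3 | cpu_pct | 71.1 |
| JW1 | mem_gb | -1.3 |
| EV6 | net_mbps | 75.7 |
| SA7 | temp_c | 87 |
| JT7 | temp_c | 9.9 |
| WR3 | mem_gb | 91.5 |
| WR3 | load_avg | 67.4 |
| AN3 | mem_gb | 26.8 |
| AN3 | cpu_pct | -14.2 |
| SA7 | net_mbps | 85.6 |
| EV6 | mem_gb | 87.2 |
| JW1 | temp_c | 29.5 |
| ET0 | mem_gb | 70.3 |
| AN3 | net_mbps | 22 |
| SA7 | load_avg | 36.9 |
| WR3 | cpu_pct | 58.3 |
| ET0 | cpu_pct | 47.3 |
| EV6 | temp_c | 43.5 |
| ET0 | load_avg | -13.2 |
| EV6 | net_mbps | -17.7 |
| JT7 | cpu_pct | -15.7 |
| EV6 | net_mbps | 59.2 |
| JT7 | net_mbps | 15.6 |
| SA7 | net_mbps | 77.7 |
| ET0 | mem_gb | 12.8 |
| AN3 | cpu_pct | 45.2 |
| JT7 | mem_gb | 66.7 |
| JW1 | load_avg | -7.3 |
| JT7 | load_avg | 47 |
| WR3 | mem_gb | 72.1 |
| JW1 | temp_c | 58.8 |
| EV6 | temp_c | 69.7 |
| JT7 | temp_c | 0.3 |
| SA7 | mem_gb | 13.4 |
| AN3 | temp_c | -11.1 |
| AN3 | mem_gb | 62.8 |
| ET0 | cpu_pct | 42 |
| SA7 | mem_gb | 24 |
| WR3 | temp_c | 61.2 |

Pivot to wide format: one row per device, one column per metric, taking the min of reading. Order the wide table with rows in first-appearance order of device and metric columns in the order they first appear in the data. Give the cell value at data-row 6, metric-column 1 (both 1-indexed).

-17.5

With rows in first-appearance order of device, row 6 is device=JW1. metric columns in first-appearance order: net_mbps, load_avg, mem_gb, temp_c, cpu_pct; column 1 is net_mbps.
Long rows with device=JW1, metric=net_mbps: min(-17.5, 52.3, 57.6) = -17.5.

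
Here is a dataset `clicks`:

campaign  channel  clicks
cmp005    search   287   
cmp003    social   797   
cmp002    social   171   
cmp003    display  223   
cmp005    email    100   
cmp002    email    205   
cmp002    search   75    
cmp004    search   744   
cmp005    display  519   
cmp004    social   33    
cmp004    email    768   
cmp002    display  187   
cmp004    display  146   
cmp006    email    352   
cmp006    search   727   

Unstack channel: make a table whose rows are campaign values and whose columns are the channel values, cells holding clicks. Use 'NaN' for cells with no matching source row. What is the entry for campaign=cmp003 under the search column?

NaN

No long-format row has campaign=cmp003 and channel=search, so the cell is NaN.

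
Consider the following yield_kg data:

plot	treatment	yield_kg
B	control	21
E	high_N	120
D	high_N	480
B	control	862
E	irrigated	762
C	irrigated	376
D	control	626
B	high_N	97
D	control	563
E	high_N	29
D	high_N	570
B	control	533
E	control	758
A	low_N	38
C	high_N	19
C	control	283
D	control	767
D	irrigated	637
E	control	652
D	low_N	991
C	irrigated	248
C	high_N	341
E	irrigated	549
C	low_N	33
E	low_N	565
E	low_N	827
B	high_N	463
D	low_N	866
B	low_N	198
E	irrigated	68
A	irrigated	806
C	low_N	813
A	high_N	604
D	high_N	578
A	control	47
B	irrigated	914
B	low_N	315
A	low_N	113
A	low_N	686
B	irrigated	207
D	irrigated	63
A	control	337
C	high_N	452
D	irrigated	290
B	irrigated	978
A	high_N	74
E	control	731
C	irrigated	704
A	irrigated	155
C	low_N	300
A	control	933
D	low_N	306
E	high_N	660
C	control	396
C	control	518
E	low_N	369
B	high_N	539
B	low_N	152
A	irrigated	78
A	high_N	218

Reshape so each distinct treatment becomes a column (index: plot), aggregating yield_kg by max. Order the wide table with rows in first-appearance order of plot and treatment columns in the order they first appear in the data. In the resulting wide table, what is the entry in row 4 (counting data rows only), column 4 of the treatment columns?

813

With rows in first-appearance order of plot, row 4 is plot=C. treatment columns in first-appearance order: control, high_N, irrigated, low_N; column 4 is low_N.
Long rows with plot=C, treatment=low_N: max(33, 813, 300) = 813.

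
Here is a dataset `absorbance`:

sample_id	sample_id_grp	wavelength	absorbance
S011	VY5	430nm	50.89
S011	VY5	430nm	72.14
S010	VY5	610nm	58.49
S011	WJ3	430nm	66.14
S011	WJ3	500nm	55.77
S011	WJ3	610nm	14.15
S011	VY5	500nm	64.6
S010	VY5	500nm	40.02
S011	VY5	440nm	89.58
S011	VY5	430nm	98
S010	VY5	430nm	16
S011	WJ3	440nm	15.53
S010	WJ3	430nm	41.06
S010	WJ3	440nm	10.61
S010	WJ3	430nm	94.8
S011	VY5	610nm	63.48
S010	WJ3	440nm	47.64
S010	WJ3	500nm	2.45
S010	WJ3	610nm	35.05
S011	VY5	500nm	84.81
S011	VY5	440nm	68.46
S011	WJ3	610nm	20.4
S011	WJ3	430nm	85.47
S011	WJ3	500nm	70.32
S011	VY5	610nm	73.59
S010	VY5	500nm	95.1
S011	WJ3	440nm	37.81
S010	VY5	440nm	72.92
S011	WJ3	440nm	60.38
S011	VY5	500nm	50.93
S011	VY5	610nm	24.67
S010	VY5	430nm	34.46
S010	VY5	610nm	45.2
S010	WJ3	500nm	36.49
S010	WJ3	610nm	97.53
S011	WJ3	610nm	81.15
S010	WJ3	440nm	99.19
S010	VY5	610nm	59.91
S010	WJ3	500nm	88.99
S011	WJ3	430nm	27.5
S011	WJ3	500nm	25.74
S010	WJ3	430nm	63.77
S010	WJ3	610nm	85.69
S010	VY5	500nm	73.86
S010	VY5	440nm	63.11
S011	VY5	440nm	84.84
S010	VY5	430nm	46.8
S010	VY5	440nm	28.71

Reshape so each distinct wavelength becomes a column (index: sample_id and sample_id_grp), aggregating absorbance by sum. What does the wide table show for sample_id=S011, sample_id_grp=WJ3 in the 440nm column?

Rows with sample_id=S011, sample_id_grp=WJ3 and wavelength=440nm: absorbance values are 15.53, 37.81, 60.38.
15.53 + 37.81 + 60.38 = 113.72.

113.72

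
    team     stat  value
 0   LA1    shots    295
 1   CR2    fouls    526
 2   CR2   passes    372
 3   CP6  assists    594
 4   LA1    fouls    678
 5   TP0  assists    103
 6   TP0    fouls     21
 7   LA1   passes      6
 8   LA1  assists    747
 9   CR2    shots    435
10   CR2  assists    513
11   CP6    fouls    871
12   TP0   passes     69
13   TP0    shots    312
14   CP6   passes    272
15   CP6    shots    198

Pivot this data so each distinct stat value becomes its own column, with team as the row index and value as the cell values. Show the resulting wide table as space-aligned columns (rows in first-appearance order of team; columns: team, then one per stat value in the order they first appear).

team  shots  fouls  passes  assists
LA1   295    678    6       747    
CR2   435    526    372     513    
CP6   198    871    272     594    
TP0   312    21     69      103    

Columns: team plus the 4 distinct stat values (shots, fouls, passes, assists).
For example, row LA1 column shots takes value=295 from the long row (LA1, shots).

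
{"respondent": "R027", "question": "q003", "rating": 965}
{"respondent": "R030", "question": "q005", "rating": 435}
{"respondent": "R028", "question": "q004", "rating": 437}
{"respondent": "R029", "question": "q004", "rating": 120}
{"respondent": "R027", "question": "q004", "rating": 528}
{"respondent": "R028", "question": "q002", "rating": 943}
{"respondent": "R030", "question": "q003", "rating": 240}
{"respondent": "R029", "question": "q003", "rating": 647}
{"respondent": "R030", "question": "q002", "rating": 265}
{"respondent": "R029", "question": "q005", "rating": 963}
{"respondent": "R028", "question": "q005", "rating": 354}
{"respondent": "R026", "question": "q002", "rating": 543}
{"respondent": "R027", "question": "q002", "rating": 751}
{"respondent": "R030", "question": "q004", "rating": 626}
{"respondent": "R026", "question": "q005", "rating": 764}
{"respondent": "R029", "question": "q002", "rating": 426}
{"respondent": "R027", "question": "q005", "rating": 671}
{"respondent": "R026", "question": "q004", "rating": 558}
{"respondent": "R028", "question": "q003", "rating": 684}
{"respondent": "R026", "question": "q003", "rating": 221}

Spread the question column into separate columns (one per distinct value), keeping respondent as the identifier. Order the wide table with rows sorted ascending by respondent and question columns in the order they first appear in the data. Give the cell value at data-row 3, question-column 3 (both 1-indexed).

437

With rows sorted ascending by respondent, row 3 is respondent=R028. question columns in first-appearance order: q003, q005, q004, q002; column 3 is q004.
Long rows with respondent=R028, question=q004: rating = 437.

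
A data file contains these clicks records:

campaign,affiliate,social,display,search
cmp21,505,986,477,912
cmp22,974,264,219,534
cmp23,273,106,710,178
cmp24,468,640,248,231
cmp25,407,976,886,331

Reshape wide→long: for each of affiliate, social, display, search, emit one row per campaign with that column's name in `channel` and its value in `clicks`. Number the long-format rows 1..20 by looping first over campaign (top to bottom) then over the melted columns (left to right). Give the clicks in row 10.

20 rows total (5 × 4). Row 10: index ⌊(10-1)/4⌋ = 2 into campaign → cmp23; (10-1) mod 4 = 1 into the melted columns → social.
So row 10 is (cmp23, social, 106); clicks = 106.

106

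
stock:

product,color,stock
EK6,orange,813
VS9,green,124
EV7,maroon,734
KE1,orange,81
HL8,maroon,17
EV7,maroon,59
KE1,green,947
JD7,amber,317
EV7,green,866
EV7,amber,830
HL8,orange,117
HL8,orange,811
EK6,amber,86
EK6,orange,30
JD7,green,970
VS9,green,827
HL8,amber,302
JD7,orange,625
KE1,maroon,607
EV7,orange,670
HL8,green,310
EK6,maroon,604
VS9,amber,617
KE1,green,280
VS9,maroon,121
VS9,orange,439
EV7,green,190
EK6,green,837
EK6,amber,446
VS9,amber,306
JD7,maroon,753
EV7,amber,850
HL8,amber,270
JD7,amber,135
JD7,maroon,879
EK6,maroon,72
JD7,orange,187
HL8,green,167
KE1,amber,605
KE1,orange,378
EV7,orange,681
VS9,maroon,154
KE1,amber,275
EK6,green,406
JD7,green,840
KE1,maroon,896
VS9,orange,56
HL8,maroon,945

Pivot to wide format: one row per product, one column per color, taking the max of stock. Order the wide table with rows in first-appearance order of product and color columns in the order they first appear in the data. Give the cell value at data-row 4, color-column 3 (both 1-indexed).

896

With rows in first-appearance order of product, row 4 is product=KE1. color columns in first-appearance order: orange, green, maroon, amber; column 3 is maroon.
Long rows with product=KE1, color=maroon: max(607, 896) = 896.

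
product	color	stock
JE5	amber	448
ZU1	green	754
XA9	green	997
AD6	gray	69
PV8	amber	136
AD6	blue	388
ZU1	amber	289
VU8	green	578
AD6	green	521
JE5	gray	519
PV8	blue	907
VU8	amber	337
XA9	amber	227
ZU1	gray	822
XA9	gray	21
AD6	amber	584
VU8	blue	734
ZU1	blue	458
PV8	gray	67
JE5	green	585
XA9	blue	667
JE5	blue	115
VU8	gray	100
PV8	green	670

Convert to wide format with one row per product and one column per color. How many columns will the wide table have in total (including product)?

5

1 column for product plus 4 distinct color values → 5 columns.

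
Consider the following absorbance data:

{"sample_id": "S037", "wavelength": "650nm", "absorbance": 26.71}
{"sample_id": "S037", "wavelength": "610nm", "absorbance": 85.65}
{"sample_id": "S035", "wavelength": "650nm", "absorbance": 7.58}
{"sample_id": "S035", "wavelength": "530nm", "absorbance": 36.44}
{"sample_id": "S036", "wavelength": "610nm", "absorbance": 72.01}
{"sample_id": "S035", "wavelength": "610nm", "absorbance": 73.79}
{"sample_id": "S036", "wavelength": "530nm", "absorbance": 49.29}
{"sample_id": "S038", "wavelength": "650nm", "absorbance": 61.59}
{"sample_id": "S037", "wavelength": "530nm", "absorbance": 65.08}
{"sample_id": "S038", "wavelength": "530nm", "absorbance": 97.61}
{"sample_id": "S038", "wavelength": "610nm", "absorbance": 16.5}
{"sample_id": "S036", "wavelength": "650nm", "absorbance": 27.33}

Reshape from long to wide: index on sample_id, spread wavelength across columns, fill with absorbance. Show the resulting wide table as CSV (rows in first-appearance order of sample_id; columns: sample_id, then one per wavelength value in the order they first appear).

sample_id,650nm,610nm,530nm
S037,26.71,85.65,65.08
S035,7.58,73.79,36.44
S036,27.33,72.01,49.29
S038,61.59,16.5,97.61

Columns: sample_id plus the 3 distinct wavelength values (650nm, 610nm, 530nm).
For example, row S037 column 650nm takes absorbance=26.71 from the long row (S037, 650nm).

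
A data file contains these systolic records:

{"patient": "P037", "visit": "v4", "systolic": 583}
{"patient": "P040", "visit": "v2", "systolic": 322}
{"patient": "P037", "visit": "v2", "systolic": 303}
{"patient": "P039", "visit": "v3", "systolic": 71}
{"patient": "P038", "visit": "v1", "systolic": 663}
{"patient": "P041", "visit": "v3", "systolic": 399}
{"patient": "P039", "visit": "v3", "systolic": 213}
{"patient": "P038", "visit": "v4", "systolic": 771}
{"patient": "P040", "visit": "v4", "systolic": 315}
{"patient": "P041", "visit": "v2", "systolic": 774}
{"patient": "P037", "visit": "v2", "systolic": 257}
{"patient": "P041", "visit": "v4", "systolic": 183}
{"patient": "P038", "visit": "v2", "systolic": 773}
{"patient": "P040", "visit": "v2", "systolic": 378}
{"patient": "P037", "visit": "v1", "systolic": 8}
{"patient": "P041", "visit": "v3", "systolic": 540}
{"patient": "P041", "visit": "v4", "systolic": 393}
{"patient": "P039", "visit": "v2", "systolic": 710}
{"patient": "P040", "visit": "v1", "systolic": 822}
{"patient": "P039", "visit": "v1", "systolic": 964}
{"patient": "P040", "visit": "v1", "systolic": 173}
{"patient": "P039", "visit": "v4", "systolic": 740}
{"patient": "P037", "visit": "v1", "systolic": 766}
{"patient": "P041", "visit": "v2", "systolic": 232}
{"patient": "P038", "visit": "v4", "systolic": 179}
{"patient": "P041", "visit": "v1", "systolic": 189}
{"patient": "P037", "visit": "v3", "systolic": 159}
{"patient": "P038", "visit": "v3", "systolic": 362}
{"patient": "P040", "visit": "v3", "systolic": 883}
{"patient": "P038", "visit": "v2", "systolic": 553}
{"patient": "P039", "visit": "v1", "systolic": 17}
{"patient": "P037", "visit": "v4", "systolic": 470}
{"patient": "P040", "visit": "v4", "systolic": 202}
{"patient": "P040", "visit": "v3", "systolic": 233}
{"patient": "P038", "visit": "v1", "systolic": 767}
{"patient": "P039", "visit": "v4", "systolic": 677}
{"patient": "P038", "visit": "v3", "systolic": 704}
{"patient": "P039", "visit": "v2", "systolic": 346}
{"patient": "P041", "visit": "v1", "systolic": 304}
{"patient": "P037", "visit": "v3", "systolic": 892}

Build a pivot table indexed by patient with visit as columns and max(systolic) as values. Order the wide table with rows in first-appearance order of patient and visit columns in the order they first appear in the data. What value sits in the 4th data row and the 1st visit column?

771

With rows in first-appearance order of patient, row 4 is patient=P038. visit columns in first-appearance order: v4, v2, v3, v1; column 1 is v4.
Long rows with patient=P038, visit=v4: max(771, 179) = 771.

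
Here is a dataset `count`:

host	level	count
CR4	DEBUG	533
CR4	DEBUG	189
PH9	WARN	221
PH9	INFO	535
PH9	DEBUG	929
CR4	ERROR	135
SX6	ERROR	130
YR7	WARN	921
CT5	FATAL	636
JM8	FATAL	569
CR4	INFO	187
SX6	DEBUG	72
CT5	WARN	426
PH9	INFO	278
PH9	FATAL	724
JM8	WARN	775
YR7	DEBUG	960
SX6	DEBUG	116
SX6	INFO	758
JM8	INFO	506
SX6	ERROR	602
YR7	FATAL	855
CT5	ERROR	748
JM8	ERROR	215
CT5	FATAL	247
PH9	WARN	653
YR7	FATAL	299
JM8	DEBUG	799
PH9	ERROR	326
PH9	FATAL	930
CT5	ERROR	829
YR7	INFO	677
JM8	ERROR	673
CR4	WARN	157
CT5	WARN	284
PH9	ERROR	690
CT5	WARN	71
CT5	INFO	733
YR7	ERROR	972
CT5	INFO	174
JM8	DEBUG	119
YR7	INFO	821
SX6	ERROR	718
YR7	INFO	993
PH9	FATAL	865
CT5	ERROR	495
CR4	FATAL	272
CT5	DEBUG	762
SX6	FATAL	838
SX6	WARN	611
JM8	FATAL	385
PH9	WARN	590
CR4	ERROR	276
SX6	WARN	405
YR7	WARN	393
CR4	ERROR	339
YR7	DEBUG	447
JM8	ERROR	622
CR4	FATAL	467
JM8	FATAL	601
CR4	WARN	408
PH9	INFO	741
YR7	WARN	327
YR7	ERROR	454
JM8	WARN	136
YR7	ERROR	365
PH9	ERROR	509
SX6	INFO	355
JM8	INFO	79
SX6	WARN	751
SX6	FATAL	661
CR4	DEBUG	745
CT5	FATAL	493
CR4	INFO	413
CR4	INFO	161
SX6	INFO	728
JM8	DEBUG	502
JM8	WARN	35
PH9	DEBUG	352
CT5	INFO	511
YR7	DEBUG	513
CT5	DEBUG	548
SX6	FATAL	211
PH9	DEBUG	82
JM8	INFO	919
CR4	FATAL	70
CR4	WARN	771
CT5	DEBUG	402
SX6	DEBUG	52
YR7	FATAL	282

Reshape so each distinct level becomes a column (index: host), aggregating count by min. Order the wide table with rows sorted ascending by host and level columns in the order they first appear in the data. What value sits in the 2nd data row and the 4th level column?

495

With rows sorted ascending by host, row 2 is host=CT5. level columns in first-appearance order: DEBUG, WARN, INFO, ERROR, FATAL; column 4 is ERROR.
Long rows with host=CT5, level=ERROR: min(748, 829, 495) = 495.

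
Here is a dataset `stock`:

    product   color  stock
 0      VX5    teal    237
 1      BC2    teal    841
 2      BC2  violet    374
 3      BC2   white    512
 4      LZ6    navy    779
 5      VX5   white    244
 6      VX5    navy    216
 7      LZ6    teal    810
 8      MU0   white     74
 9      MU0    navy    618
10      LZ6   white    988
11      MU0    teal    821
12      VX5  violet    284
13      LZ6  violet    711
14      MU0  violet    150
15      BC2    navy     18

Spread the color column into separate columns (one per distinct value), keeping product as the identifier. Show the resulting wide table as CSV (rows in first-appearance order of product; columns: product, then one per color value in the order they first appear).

product,teal,violet,white,navy
VX5,237,284,244,216
BC2,841,374,512,18
LZ6,810,711,988,779
MU0,821,150,74,618

Columns: product plus the 4 distinct color values (teal, violet, white, navy).
For example, row VX5 column teal takes stock=237 from the long row (VX5, teal).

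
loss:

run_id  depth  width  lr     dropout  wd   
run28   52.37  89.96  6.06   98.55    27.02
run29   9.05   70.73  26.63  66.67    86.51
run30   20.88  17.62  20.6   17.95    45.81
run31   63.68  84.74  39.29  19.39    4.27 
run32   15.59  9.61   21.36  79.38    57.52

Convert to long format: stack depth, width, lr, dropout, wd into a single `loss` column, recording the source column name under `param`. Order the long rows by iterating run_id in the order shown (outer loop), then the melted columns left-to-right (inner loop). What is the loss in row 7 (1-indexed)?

25 rows total (5 × 5). Row 7: index ⌊(7-1)/5⌋ = 1 into run_id → run29; (7-1) mod 5 = 1 into the melted columns → width.
So row 7 is (run29, width, 70.73); loss = 70.73.

70.73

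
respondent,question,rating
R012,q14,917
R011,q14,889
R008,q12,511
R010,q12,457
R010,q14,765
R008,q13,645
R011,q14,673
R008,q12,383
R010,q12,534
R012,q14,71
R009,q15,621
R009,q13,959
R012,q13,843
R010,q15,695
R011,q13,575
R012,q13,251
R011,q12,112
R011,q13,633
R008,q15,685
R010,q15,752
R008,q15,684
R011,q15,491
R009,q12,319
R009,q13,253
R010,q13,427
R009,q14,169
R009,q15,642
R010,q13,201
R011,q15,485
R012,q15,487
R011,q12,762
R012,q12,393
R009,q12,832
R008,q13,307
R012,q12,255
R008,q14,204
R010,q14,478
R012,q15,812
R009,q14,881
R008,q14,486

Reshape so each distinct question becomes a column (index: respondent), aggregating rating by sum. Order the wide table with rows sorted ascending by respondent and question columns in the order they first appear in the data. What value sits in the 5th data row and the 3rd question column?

With rows sorted ascending by respondent, row 5 is respondent=R012. question columns in first-appearance order: q14, q12, q13, q15; column 3 is q13.
Long rows with respondent=R012, question=q13: 843 + 251 = 1094.

1094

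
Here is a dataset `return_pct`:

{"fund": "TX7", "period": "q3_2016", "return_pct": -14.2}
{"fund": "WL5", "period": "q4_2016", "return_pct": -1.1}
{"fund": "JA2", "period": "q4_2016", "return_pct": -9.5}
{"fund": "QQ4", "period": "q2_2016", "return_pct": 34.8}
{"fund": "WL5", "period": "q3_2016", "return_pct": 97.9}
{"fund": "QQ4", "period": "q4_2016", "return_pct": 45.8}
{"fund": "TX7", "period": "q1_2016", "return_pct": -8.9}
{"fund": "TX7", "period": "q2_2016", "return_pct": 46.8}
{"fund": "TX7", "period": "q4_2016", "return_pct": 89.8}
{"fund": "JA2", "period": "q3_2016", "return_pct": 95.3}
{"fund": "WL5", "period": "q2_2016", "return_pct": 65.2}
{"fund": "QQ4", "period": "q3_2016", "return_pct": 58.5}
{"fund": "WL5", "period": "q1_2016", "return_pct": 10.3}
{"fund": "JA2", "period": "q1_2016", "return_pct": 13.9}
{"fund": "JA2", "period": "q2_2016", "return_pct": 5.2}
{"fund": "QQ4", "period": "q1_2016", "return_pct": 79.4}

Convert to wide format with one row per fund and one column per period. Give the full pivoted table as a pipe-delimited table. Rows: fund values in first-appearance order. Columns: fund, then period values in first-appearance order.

| fund | q3_2016 | q4_2016 | q2_2016 | q1_2016 |
| TX7 | -14.2 | 89.8 | 46.8 | -8.9 |
| WL5 | 97.9 | -1.1 | 65.2 | 10.3 |
| JA2 | 95.3 | -9.5 | 5.2 | 13.9 |
| QQ4 | 58.5 | 45.8 | 34.8 | 79.4 |

Columns: fund plus the 4 distinct period values (q3_2016, q4_2016, q2_2016, q1_2016).
For example, row TX7 column q3_2016 takes return_pct=-14.2 from the long row (TX7, q3_2016).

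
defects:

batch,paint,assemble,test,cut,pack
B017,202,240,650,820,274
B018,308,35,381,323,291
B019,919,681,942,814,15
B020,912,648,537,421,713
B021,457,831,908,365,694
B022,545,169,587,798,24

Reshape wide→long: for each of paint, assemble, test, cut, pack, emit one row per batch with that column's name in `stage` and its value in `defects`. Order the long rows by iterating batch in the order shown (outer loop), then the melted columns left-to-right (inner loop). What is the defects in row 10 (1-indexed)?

30 rows total (6 × 5). Row 10: index ⌊(10-1)/5⌋ = 1 into batch → B018; (10-1) mod 5 = 4 into the melted columns → pack.
So row 10 is (B018, pack, 291); defects = 291.

291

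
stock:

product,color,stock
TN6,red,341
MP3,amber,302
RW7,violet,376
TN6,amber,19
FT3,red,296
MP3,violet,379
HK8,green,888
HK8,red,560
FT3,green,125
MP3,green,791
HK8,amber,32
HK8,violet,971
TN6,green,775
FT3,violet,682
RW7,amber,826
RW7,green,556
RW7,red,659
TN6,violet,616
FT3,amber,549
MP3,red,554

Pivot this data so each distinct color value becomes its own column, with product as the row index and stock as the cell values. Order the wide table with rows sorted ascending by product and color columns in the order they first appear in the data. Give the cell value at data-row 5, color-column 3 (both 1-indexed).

With rows sorted ascending by product, row 5 is product=TN6. color columns in first-appearance order: red, amber, violet, green; column 3 is violet.
Long rows with product=TN6, color=violet: stock = 616.

616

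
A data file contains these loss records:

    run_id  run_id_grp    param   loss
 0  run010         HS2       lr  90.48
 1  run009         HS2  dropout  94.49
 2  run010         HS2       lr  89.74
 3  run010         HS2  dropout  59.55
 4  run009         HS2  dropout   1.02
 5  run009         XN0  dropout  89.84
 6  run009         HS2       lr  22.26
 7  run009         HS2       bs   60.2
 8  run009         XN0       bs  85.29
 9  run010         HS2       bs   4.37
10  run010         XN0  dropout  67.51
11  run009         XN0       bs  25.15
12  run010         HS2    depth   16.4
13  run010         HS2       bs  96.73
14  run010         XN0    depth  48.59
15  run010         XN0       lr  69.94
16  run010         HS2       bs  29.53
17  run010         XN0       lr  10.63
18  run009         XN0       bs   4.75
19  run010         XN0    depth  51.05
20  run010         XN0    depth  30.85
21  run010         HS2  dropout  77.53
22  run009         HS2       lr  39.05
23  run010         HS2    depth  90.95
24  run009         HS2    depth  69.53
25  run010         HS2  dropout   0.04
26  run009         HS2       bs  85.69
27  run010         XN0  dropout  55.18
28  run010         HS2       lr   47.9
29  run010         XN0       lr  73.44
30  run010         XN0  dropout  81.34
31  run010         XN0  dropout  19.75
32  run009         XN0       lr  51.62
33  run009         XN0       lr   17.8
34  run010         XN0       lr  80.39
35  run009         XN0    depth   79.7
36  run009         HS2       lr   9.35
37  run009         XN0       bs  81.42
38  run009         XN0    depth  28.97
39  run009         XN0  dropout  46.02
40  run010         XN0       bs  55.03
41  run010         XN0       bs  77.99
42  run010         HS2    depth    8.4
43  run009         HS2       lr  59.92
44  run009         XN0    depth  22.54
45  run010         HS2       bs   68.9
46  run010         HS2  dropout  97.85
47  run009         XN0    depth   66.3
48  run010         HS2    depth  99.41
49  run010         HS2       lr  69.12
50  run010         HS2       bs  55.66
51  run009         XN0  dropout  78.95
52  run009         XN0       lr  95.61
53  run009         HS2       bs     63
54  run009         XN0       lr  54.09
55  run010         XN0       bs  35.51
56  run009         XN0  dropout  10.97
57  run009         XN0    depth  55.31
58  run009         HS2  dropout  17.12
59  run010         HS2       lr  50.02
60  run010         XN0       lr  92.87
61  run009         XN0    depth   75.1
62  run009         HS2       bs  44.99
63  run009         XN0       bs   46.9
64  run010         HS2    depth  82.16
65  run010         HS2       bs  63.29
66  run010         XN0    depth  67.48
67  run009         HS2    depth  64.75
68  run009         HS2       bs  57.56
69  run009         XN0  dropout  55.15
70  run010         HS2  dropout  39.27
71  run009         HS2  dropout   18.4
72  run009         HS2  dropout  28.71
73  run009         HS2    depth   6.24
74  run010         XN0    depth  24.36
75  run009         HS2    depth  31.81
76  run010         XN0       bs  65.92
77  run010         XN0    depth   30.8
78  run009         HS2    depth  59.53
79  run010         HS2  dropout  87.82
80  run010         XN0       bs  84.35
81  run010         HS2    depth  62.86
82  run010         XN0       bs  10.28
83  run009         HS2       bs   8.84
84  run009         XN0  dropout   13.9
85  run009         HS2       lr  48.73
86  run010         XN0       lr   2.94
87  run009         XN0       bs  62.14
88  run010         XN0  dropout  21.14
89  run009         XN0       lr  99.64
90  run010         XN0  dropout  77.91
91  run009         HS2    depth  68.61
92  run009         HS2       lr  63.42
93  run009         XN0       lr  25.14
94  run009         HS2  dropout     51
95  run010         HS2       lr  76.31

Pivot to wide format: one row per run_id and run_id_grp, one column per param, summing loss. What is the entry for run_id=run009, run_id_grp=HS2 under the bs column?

Rows with run_id=run009, run_id_grp=HS2 and param=bs: loss values are 60.2, 85.69, 63, 44.99, 57.56, 8.84.
60.2 + 85.69 + 63 + 44.99 + 57.56 + 8.84 = 320.28.

320.28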